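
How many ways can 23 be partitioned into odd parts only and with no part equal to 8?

Systematic enumeration (by largest part, then next-largest, …) yields 104.

104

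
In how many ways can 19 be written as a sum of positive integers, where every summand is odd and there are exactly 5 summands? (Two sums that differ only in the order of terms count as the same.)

Enumerating:
15+1+1+1+1
13+3+1+1+1
11+5+1+1+1
11+3+3+1+1
9+7+1+1+1
9+5+3+1+1
9+3+3+3+1
7+7+3+1+1
7+5+5+1+1
7+5+3+3+1
7+3+3+3+3
5+5+5+3+1
5+5+3+3+3
Counting gives 13.

13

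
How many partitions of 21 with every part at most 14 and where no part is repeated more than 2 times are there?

Enumerating by decreasing first part gives 221 partitions in all.

221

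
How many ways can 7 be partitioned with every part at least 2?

They are:
7
2+5
3+4
2+2+3
Counting gives 4.

4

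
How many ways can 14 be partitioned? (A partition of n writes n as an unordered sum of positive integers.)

135

Enumerating by decreasing first part gives 135 partitions in all.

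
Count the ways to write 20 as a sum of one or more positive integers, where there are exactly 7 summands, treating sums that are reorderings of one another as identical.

Direct enumeration gives 82 partitions.

82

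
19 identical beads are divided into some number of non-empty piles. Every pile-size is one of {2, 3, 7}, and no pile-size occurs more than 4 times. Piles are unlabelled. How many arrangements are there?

The partitions of 19 that satisfy the conditions:
7,7,3,2
7,3,3,3,3
7,3,3,2,2,2
That's 3 in total.

3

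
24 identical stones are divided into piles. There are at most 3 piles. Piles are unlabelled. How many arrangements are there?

61

There are too many to list fully; the first 12 (by largest part) are:
24
23, 1
22, 2
22, 1, 1
21, 3
21, 2, 1
20, 4
20, 3, 1
20, 2, 2
19, 5
19, 4, 1
19, 3, 2
…and 49 more, for 61 total.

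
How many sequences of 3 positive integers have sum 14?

Equivalently, choose which 2 of the 13 gaps become plus signs: C(13,2) = 78.

78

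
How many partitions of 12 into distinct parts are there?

They are:
12
11, 1
10, 2
9, 3
9, 2, 1
8, 4
8, 3, 1
7, 5
7, 4, 1
7, 3, 2
6, 5, 1
6, 4, 2
6, 3, 2, 1
5, 4, 3
5, 4, 2, 1

15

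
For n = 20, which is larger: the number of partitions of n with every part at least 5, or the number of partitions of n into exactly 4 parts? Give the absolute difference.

Partitions of 20 with every part at least 5: 13.
Partitions of 20 into exactly 4 parts: 64.
|13 − 64| = 51.

51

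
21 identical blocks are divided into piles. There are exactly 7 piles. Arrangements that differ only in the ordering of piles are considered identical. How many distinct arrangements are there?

Systematic enumeration (by largest part, then next-largest, …) yields 105.

105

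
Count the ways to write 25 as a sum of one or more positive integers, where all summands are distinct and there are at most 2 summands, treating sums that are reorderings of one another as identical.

13

They are:
25
24, 1
23, 2
22, 3
21, 4
20, 5
19, 6
18, 7
17, 8
16, 9
15, 10
14, 11
13, 12
Counting gives 13.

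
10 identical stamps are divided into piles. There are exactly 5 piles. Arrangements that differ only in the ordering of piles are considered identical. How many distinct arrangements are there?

7

Listing the qualifying partitions of 10:
6+1+1+1+1
5+2+1+1+1
4+3+1+1+1
4+2+2+1+1
3+3+2+1+1
3+2+2+2+1
2+2+2+2+2
Counting gives 7.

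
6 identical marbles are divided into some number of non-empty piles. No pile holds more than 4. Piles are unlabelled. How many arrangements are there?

They are:
4,2
4,1,1
3,3
3,2,1
3,1,1,1
2,2,2
2,2,1,1
2,1,1,1,1
1,1,1,1,1,1

9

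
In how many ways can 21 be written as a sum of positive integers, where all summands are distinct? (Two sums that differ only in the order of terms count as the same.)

Counting exhaustively, 76 partitions satisfy the conditions.

76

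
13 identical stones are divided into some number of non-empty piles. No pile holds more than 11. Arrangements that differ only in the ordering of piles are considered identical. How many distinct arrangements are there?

99

A full systematic count gives 99.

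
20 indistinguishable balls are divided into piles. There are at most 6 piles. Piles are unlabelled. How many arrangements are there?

282

There are 282 such partitions.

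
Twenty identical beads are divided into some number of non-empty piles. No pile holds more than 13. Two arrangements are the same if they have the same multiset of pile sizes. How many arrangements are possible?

Systematic enumeration (by largest part, then next-largest, …) yields 597.

597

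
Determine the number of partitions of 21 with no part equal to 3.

Direct enumeration gives 407 partitions.

407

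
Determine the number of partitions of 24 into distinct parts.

Counting exhaustively, 122 partitions satisfy the conditions.

122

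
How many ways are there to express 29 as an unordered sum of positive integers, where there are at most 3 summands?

Counting exhaustively, 85 partitions satisfy the conditions.

85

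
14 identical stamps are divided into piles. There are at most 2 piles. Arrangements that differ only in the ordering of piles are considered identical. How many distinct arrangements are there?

The partitions of 14 that satisfy the conditions:
14
13, 1
12, 2
11, 3
10, 4
9, 5
8, 6
7, 7
That's 8 in total.

8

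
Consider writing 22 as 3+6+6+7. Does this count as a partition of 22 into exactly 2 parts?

No

The parts sum to 22, and the condition 'there are exactly 2 summands' is violated.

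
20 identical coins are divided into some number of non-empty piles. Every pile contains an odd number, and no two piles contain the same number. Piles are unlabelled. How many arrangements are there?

Listing the qualifying partitions of 20:
19+1
17+3
15+5
13+7
11+9
11+5+3+1
9+7+3+1
That's 7 in total.

7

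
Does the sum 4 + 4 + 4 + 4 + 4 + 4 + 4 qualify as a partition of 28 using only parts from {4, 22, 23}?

The parts sum to 28, and the condition 'each summand belongs to {4, 22, 23}' holds.

Yes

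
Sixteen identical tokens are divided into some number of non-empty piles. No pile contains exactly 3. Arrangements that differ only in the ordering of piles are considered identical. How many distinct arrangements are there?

Enumerating by decreasing first part gives 130 partitions in all.

130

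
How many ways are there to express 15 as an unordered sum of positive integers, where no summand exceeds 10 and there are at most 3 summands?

They are:
10+5
10+4+1
10+3+2
9+6
9+5+1
9+4+2
9+3+3
8+7
8+6+1
8+5+2
8+4+3
7+7+1
7+6+2
7+5+3
7+4+4
6+6+3
6+5+4
5+5+5

18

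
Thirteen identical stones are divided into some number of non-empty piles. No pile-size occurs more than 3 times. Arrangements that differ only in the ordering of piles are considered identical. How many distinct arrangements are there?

A partial list (first 12 by largest part):
13
12,1
11,2
11,1,1
10,3
10,2,1
10,1,1,1
9,4
9,3,1
9,2,2
9,2,1,1
8,5
…and 52 more, for 64 total.

64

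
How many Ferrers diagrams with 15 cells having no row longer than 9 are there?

157

Direct enumeration gives 157 partitions.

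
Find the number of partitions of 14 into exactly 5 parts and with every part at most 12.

They are:
1+1+1+1+10
1+1+1+2+9
1+1+1+3+8
1+1+2+2+8
1+1+1+4+7
1+1+2+3+7
1+2+2+2+7
1+1+1+5+6
1+1+2+4+6
1+1+3+3+6
1+2+2+3+6
2+2+2+2+6
1+1+2+5+5
1+1+3+4+5
1+2+2+4+5
1+2+3+3+5
2+2+2+3+5
1+1+4+4+4
1+2+3+4+4
2+2+2+4+4
1+3+3+3+4
2+2+3+3+4
2+3+3+3+3
That's 23 in total.

23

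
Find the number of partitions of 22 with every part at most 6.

Enumerating by decreasing first part gives 391 partitions in all.

391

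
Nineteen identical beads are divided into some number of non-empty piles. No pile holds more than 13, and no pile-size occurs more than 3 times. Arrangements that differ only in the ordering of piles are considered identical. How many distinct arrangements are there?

241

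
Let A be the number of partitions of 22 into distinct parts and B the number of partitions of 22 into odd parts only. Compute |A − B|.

Partitions of 22 into distinct parts: 89.
Partitions of 22 into odd parts only: 89.
|89 − 89| = 0.

0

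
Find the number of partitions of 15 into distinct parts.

27

There are too many to list fully; the first 12 (by largest part) are:
15
14, 1
13, 2
12, 3
12, 2, 1
11, 4
11, 3, 1
10, 5
10, 4, 1
10, 3, 2
9, 6
9, 5, 1
…and 15 more, for 27 total.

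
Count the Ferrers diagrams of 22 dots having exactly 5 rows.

Direct enumeration gives 119 partitions.

119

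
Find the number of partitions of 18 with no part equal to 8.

343

Direct enumeration gives 343 partitions.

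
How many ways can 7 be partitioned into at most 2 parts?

The partitions of 7 that satisfy the conditions:
7
6, 1
5, 2
4, 3
Counting gives 4.

4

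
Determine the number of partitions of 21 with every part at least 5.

15

The partitions of 21 that satisfy the conditions:
21
16+5
15+6
14+7
13+8
12+9
11+10
11+5+5
10+6+5
9+7+5
9+6+6
8+8+5
8+7+6
7+7+7
6+5+5+5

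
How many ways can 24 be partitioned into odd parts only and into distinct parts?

The partitions of 24 that satisfy the conditions:
23, 1
21, 3
19, 5
17, 7
15, 9
15, 5, 3, 1
13, 11
13, 7, 3, 1
11, 9, 3, 1
11, 7, 5, 1
9, 7, 5, 3
That's 11 in total.

11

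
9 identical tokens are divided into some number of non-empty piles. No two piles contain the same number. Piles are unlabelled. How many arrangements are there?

8

Enumerating:
9
1, 8
2, 7
3, 6
1, 2, 6
4, 5
1, 3, 5
2, 3, 4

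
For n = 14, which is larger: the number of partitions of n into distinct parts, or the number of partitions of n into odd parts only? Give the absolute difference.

0

Partitions of 14 into distinct parts: 22.
Partitions of 14 into odd parts only: 22.
|22 − 22| = 0.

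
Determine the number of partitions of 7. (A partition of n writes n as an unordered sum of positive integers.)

15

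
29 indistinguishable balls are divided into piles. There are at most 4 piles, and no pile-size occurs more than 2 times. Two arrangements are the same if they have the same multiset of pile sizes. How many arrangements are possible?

261

A full systematic count gives 261.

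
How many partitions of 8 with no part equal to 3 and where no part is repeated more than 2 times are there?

8

They are:
8
7+1
6+2
6+1+1
5+2+1
4+4
4+2+2
4+2+1+1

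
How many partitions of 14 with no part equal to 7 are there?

120

Systematic enumeration (by largest part, then next-largest, …) yields 120.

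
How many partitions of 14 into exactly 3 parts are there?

Listing the qualifying partitions of 14:
1 + 1 + 12
1 + 2 + 11
1 + 3 + 10
2 + 2 + 10
1 + 4 + 9
2 + 3 + 9
1 + 5 + 8
2 + 4 + 8
3 + 3 + 8
1 + 6 + 7
2 + 5 + 7
3 + 4 + 7
2 + 6 + 6
3 + 5 + 6
4 + 4 + 6
4 + 5 + 5
That's 16 in total.

16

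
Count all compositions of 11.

1024

Each of the 10 gaps between 11 units is either a break or not: 2^10 = 1024.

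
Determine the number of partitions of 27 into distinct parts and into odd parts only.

14

Listing the qualifying partitions of 27:
27
23+3+1
21+5+1
19+7+1
19+5+3
17+9+1
17+7+3
15+11+1
15+9+3
15+7+5
13+11+3
13+9+5
11+9+7
11+7+5+3+1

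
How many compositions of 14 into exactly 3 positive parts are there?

Equivalently, choose which 2 of the 13 gaps become plus signs: C(13,2) = 78.

78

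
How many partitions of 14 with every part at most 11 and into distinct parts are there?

19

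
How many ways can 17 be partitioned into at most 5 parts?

Counting exhaustively, 119 partitions satisfy the conditions.

119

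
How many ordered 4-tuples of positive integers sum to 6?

10

Equivalently, choose which 3 of the 5 gaps become plus signs: C(5,3) = 10.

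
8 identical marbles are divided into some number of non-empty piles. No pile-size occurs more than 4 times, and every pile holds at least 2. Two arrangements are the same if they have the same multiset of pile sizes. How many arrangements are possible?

7

The partitions of 8 that satisfy the conditions:
8
2,6
3,5
4,4
2,2,4
2,3,3
2,2,2,2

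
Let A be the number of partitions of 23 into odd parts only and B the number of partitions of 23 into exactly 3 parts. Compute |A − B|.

60

Partitions of 23 into odd parts only: 104.
Partitions of 23 into exactly 3 parts: 44.
|104 − 44| = 60.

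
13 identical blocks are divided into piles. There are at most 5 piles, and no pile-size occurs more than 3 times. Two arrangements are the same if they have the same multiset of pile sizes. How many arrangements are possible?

54

There are too many to list fully; the first 12 (by largest part) are:
13
12, 1
11, 2
11, 1, 1
10, 3
10, 2, 1
10, 1, 1, 1
9, 4
9, 3, 1
9, 2, 2
9, 2, 1, 1
8, 5
…and 42 more, for 54 total.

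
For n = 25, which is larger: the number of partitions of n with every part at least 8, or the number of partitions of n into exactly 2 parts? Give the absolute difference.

Partitions of 25 with every part at least 8: 7.
Partitions of 25 into exactly 2 parts: 12.
|7 − 12| = 5.

5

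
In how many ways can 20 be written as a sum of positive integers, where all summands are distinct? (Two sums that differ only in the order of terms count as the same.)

64

A partial list (first 12 by largest part):
20
19+1
18+2
17+3
17+2+1
16+4
16+3+1
15+5
15+4+1
15+3+2
14+6
14+5+1
…and 52 more, for 64 total.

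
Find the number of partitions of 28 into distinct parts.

222

A full systematic count gives 222.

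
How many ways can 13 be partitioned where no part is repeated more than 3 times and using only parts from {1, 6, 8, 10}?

2

They are:
10,1,1,1
6,6,1
Counting gives 2.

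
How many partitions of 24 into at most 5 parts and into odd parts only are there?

29

There are too many to list fully; the first 12 (by largest part) are:
23 + 1
21 + 3
21 + 1 + 1 + 1
19 + 5
19 + 3 + 1 + 1
17 + 7
17 + 5 + 1 + 1
17 + 3 + 3 + 1
15 + 9
15 + 7 + 1 + 1
15 + 5 + 3 + 1
15 + 3 + 3 + 3
…and 17 more, for 29 total.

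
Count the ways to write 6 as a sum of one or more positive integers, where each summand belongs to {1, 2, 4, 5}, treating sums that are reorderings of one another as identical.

7

They are:
5+1
4+2
4+1+1
2+2+2
2+2+1+1
2+1+1+1+1
1+1+1+1+1+1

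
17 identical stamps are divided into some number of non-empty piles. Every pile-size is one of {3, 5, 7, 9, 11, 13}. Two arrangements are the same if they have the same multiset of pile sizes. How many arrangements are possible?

Enumerating:
11, 3, 3
9, 5, 3
7, 7, 3
7, 5, 5
5, 3, 3, 3, 3

5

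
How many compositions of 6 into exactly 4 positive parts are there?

10

By stars and bars with positive parts, the count is C(5,3) = 10.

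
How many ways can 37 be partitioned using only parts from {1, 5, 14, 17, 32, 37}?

There are too many to list fully; the first 12 (by largest part) are:
37
32+5
32+1+1+1+1+1
17+17+1+1+1
17+14+5+1
17+14+1+1+1+1+1+1
17+5+5+5+5
17+5+5+5+1+1+1+1+1
17+5+5+1+1+1+1+1+1+1+1+1+1
17+5+1+1+1+1+1+1+1+1+1+1+1+1+1+1+1
17+1+1+1+1+1+1+1+1+1+1+1+1+1+1+1+1+1+1+1+1
14+14+5+1+1+1+1
…and 14 more, for 26 total.

26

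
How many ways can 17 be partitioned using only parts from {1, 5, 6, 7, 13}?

15

Listing the qualifying partitions of 17:
1 + 1 + 1 + 1 + 13
1 + 1 + 1 + 7 + 7
1 + 1 + 1 + 1 + 6 + 7
5 + 5 + 7
1 + 1 + 1 + 1 + 1 + 5 + 7
1 + 1 + 1 + 1 + 1 + 1 + 1 + 1 + 1 + 1 + 7
5 + 6 + 6
1 + 1 + 1 + 1 + 1 + 6 + 6
1 + 5 + 5 + 6
1 + 1 + 1 + 1 + 1 + 1 + 5 + 6
1 + 1 + 1 + 1 + 1 + 1 + 1 + 1 + 1 + 1 + 1 + 6
1 + 1 + 5 + 5 + 5
1 + 1 + 1 + 1 + 1 + 1 + 1 + 5 + 5
1 + 1 + 1 + 1 + 1 + 1 + 1 + 1 + 1 + 1 + 1 + 1 + 5
1 + 1 + 1 + 1 + 1 + 1 + 1 + 1 + 1 + 1 + 1 + 1 + 1 + 1 + 1 + 1 + 1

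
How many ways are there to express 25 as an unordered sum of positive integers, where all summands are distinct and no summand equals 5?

97

Direct enumeration gives 97 partitions.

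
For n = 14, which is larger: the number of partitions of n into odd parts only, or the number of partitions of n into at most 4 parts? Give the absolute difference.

Partitions of 14 into odd parts only: 22.
Partitions of 14 into at most 4 parts: 47.
|22 − 47| = 25.

25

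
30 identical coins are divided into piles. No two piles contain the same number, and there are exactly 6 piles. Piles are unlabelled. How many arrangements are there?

There are too many to list fully; the first 12 (by largest part) are:
1, 2, 3, 4, 5, 15
1, 2, 3, 4, 6, 14
1, 2, 3, 4, 7, 13
1, 2, 3, 5, 6, 13
1, 2, 3, 4, 8, 12
1, 2, 3, 5, 7, 12
1, 2, 4, 5, 6, 12
1, 2, 3, 4, 9, 11
1, 2, 3, 5, 8, 11
1, 2, 3, 6, 7, 11
1, 2, 4, 5, 7, 11
1, 3, 4, 5, 6, 11
…and 14 more, for 26 total.

26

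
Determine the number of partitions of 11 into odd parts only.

Enumerating:
11
1, 1, 9
1, 3, 7
1, 1, 1, 1, 7
1, 5, 5
3, 3, 5
1, 1, 1, 3, 5
1, 1, 1, 1, 1, 1, 5
1, 1, 3, 3, 3
1, 1, 1, 1, 1, 3, 3
1, 1, 1, 1, 1, 1, 1, 1, 3
1, 1, 1, 1, 1, 1, 1, 1, 1, 1, 1
That's 12 in total.

12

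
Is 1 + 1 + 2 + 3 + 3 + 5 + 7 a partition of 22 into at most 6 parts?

The parts sum to 22, and the condition 'there are at most 6 summands' is violated.

No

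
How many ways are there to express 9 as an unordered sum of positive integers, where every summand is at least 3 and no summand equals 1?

They are:
9
3 + 6
4 + 5
3 + 3 + 3

4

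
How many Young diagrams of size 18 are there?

385

A full systematic count gives 385.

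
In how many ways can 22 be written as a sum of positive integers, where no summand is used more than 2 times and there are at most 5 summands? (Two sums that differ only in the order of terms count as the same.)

215

There are 215 such partitions.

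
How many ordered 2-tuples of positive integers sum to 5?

4

A composition of 5 into 2 positive parts is chosen by placing 1 dividers among the 4 gaps between 5 units: C(4,1) = 4.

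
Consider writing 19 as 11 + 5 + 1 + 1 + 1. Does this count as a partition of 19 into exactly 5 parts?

The parts sum to 19, and the condition 'there are exactly 5 summands' holds.

Yes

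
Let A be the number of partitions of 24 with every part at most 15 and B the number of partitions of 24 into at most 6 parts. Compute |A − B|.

Partitions of 24 with every part at most 15: 1508.
Partitions of 24 into at most 6 parts: 532.
|1508 − 532| = 976.

976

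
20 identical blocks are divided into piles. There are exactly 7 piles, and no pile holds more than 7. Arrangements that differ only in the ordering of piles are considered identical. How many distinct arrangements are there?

There are too many to list fully; the first 12 (by largest part) are:
7, 7, 2, 1, 1, 1, 1
7, 6, 3, 1, 1, 1, 1
7, 6, 2, 2, 1, 1, 1
7, 5, 4, 1, 1, 1, 1
7, 5, 3, 2, 1, 1, 1
7, 5, 2, 2, 2, 1, 1
7, 4, 4, 2, 1, 1, 1
7, 4, 3, 3, 1, 1, 1
7, 4, 3, 2, 2, 1, 1
7, 4, 2, 2, 2, 2, 1
7, 3, 3, 3, 2, 1, 1
7, 3, 3, 2, 2, 2, 1
…and 40 more, for 52 total.

52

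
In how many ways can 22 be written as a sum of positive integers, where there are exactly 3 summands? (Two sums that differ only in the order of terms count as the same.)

40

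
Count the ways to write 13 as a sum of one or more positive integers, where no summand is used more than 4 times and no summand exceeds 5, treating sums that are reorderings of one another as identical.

A partial list (first 12 by largest part):
5, 5, 3
5, 5, 2, 1
5, 5, 1, 1, 1
5, 4, 4
5, 4, 3, 1
5, 4, 2, 2
5, 4, 2, 1, 1
5, 4, 1, 1, 1, 1
5, 3, 3, 2
5, 3, 3, 1, 1
5, 3, 2, 2, 1
5, 3, 2, 1, 1, 1
…and 24 more, for 36 total.

36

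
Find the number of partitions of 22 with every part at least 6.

11

The partitions of 22 that satisfy the conditions:
22
16, 6
15, 7
14, 8
13, 9
12, 10
11, 11
10, 6, 6
9, 7, 6
8, 8, 6
8, 7, 7
That's 11 in total.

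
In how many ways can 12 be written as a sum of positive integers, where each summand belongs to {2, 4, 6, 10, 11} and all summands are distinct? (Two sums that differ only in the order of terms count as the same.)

Enumerating:
10+2
6+4+2

2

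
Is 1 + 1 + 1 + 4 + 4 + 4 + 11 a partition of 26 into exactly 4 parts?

No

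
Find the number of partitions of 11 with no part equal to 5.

45

There are too many to list fully; the first 12 (by largest part) are:
11
1, 10
2, 9
1, 1, 9
3, 8
1, 2, 8
1, 1, 1, 8
4, 7
1, 3, 7
2, 2, 7
1, 1, 2, 7
1, 1, 1, 1, 7
…and 33 more, for 45 total.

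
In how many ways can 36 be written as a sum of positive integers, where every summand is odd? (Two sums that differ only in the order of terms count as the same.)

668

Enumerating by decreasing first part gives 668 partitions in all.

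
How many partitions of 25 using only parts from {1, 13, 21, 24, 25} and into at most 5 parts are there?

3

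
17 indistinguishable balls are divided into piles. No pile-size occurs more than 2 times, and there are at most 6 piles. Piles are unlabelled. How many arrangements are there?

There are 106 such partitions.

106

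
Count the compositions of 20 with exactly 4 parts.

Equivalently, choose which 3 of the 19 gaps become plus signs: C(19,3) = 969.

969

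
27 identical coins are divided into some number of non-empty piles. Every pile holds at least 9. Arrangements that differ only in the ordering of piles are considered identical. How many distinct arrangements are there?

Listing the qualifying partitions of 27:
27
18 + 9
17 + 10
16 + 11
15 + 12
14 + 13
9 + 9 + 9

7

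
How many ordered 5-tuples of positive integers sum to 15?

By stars and bars with positive parts, the count is C(14,4) = 1001.

1001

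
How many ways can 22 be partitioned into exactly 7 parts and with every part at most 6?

46

There are too many to list fully; the first 12 (by largest part) are:
6 + 6 + 6 + 1 + 1 + 1 + 1
6 + 6 + 5 + 2 + 1 + 1 + 1
6 + 6 + 4 + 3 + 1 + 1 + 1
6 + 6 + 4 + 2 + 2 + 1 + 1
6 + 6 + 3 + 3 + 2 + 1 + 1
6 + 6 + 3 + 2 + 2 + 2 + 1
6 + 6 + 2 + 2 + 2 + 2 + 2
6 + 5 + 5 + 3 + 1 + 1 + 1
6 + 5 + 5 + 2 + 2 + 1 + 1
6 + 5 + 4 + 4 + 1 + 1 + 1
6 + 5 + 4 + 3 + 2 + 1 + 1
6 + 5 + 4 + 2 + 2 + 2 + 1
…and 34 more, for 46 total.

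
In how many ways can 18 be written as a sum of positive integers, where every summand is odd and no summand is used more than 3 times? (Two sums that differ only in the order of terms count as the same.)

Listing the qualifying partitions of 18:
17, 1
15, 3
15, 1, 1, 1
13, 5
13, 3, 1, 1
11, 7
11, 5, 1, 1
11, 3, 3, 1
9, 9
9, 7, 1, 1
9, 5, 3, 1
9, 3, 3, 3
9, 3, 3, 1, 1, 1
7, 7, 3, 1
7, 5, 5, 1
7, 5, 3, 3
7, 5, 3, 1, 1, 1
7, 3, 3, 3, 1, 1
5, 5, 5, 3
5, 5, 5, 1, 1, 1
5, 5, 3, 3, 1, 1

21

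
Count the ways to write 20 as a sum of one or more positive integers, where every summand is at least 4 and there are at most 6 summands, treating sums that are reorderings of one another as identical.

Enumerating:
20
4, 16
5, 15
6, 14
7, 13
8, 12
4, 4, 12
9, 11
4, 5, 11
10, 10
4, 6, 10
5, 5, 10
4, 7, 9
5, 6, 9
4, 8, 8
5, 7, 8
6, 6, 8
4, 4, 4, 8
6, 7, 7
4, 4, 5, 7
4, 4, 6, 6
4, 5, 5, 6
5, 5, 5, 5
4, 4, 4, 4, 4

24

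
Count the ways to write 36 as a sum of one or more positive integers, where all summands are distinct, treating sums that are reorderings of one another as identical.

There are 668 such partitions.

668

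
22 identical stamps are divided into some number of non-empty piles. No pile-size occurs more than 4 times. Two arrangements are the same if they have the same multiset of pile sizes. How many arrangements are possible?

628

There are 628 such partitions.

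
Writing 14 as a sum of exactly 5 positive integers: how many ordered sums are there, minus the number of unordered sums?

Ordered (compositions into 5 parts): C(13,4) = 715.
Unordered (partitions into 5 parts): 23.
Difference: 715 − 23 = 692.

692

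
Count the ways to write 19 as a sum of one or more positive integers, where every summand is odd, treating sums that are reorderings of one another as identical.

54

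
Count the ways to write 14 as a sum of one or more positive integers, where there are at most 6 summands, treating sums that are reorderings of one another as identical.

Systematic enumeration (by largest part, then next-largest, …) yields 90.

90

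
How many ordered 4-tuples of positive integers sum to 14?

286

Equivalently, choose which 3 of the 13 gaps become plus signs: C(13,3) = 286.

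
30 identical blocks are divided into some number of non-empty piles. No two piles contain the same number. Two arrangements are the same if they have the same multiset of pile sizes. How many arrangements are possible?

A full systematic count gives 296.

296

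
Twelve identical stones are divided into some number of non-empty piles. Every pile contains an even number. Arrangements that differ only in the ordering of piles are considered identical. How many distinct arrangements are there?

Listing the qualifying partitions of 12:
12
10 + 2
8 + 4
8 + 2 + 2
6 + 6
6 + 4 + 2
6 + 2 + 2 + 2
4 + 4 + 4
4 + 4 + 2 + 2
4 + 2 + 2 + 2 + 2
2 + 2 + 2 + 2 + 2 + 2

11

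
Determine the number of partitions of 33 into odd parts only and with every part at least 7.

8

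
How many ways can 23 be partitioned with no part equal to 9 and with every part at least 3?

75

Direct enumeration gives 75 partitions.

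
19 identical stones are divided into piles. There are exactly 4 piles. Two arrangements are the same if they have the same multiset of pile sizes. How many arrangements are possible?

54

There are too many to list fully; the first 12 (by largest part) are:
16 + 1 + 1 + 1
15 + 2 + 1 + 1
14 + 3 + 1 + 1
14 + 2 + 2 + 1
13 + 4 + 1 + 1
13 + 3 + 2 + 1
13 + 2 + 2 + 2
12 + 5 + 1 + 1
12 + 4 + 2 + 1
12 + 3 + 3 + 1
12 + 3 + 2 + 2
11 + 6 + 1 + 1
…and 42 more, for 54 total.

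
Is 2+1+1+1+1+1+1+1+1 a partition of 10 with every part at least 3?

No

The parts sum to 10, and the condition 'every summand is at least 3' is violated.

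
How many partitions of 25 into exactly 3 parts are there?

52

There are too many to list fully; the first 12 (by largest part) are:
1,1,23
1,2,22
1,3,21
2,2,21
1,4,20
2,3,20
1,5,19
2,4,19
3,3,19
1,6,18
2,5,18
3,4,18
…and 40 more, for 52 total.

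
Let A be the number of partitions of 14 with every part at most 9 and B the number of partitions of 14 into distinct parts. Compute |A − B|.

Partitions of 14 with every part at most 9: 123.
Partitions of 14 into distinct parts: 22.
|123 − 22| = 101.

101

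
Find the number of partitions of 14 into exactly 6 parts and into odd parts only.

5

They are:
1 + 1 + 1 + 1 + 1 + 9
1 + 1 + 1 + 1 + 3 + 7
1 + 1 + 1 + 1 + 5 + 5
1 + 1 + 1 + 3 + 3 + 5
1 + 1 + 3 + 3 + 3 + 3
Counting gives 5.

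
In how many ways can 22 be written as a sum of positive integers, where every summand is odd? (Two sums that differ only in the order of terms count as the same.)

Counting exhaustively, 89 partitions satisfy the conditions.

89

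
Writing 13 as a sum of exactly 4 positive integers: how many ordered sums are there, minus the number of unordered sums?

202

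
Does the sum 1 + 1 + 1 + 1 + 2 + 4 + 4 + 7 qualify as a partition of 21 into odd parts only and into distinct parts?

No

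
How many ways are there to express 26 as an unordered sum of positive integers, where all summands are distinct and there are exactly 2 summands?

Listing the qualifying partitions of 26:
25+1
24+2
23+3
22+4
21+5
20+6
19+7
18+8
17+9
16+10
15+11
14+12
That's 12 in total.

12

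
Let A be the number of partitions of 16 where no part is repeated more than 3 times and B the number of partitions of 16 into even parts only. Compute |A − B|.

110

Partitions of 16 where no part is repeated more than 3 times: 132.
Partitions of 16 into even parts only: 22.
|132 − 22| = 110.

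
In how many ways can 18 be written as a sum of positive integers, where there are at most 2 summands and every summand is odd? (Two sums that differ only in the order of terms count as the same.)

5

Listing the qualifying partitions of 18:
17+1
15+3
13+5
11+7
9+9
Counting gives 5.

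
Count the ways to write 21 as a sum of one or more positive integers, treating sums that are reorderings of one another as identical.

792

Enumerating by decreasing first part gives 792 partitions in all.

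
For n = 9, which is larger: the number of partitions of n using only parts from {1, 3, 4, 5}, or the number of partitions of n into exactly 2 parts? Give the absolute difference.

Partitions of 9 using only parts from {1, 3, 4, 5}: 10.
Partitions of 9 into exactly 2 parts: 4.
|10 − 4| = 6.

6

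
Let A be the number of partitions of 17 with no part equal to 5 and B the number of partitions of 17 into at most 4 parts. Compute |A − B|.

Partitions of 17 with no part equal to 5: 220.
Partitions of 17 into at most 4 parts: 72.
|220 − 72| = 148.

148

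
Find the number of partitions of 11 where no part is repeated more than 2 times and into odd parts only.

5

Listing the qualifying partitions of 11:
11
9+1+1
7+3+1
5+5+1
5+3+3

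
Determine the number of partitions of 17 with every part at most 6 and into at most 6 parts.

A partial list (first 12 by largest part):
5 + 6 + 6
1 + 4 + 6 + 6
2 + 3 + 6 + 6
1 + 1 + 3 + 6 + 6
1 + 2 + 2 + 6 + 6
1 + 1 + 1 + 2 + 6 + 6
1 + 5 + 5 + 6
2 + 4 + 5 + 6
1 + 1 + 4 + 5 + 6
3 + 3 + 5 + 6
1 + 2 + 3 + 5 + 6
1 + 1 + 1 + 3 + 5 + 6
…and 43 more, for 55 total.

55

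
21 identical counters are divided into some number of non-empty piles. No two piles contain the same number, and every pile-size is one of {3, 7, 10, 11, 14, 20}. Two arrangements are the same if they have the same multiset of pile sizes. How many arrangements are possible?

The partitions of 21 that satisfy the conditions:
14,7
11,10
11,7,3
That's 3 in total.

3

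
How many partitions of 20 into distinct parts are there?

A partial list (first 12 by largest part):
20
19,1
18,2
17,3
17,2,1
16,4
16,3,1
15,5
15,4,1
15,3,2
14,6
14,5,1
…and 52 more, for 64 total.

64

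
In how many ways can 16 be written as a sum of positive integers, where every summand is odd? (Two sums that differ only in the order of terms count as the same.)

32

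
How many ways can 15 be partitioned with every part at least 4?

8

They are:
15
4 + 11
5 + 10
6 + 9
7 + 8
4 + 4 + 7
4 + 5 + 6
5 + 5 + 5
That's 8 in total.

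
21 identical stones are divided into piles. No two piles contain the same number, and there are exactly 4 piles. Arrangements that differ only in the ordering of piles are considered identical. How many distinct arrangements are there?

27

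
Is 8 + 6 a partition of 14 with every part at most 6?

The parts sum to 14, and the condition 'no summand exceeds 6' is violated.

No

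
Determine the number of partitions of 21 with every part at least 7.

The partitions of 21 that satisfy the conditions:
21
14+7
13+8
12+9
11+10
7+7+7

6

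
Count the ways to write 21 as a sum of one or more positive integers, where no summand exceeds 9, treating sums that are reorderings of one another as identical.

598

Direct enumeration gives 598 partitions.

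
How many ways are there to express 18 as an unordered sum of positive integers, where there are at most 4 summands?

84

Enumerating by decreasing first part gives 84 partitions in all.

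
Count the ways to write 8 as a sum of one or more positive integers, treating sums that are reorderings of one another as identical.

22

The partitions of 8 that satisfy the conditions:
8
1, 7
2, 6
1, 1, 6
3, 5
1, 2, 5
1, 1, 1, 5
4, 4
1, 3, 4
2, 2, 4
1, 1, 2, 4
1, 1, 1, 1, 4
2, 3, 3
1, 1, 3, 3
1, 2, 2, 3
1, 1, 1, 2, 3
1, 1, 1, 1, 1, 3
2, 2, 2, 2
1, 1, 2, 2, 2
1, 1, 1, 1, 2, 2
1, 1, 1, 1, 1, 1, 2
1, 1, 1, 1, 1, 1, 1, 1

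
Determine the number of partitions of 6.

11

Listing the qualifying partitions of 6:
6
5+1
4+2
4+1+1
3+3
3+2+1
3+1+1+1
2+2+2
2+2+1+1
2+1+1+1+1
1+1+1+1+1+1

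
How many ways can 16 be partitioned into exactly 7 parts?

28

A partial list (first 12 by largest part):
10, 1, 1, 1, 1, 1, 1
9, 2, 1, 1, 1, 1, 1
8, 3, 1, 1, 1, 1, 1
8, 2, 2, 1, 1, 1, 1
7, 4, 1, 1, 1, 1, 1
7, 3, 2, 1, 1, 1, 1
7, 2, 2, 2, 1, 1, 1
6, 5, 1, 1, 1, 1, 1
6, 4, 2, 1, 1, 1, 1
6, 3, 3, 1, 1, 1, 1
6, 3, 2, 2, 1, 1, 1
6, 2, 2, 2, 2, 1, 1
…and 16 more, for 28 total.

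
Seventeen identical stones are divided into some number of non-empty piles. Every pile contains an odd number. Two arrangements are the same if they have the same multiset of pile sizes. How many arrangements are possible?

38

There are too many to list fully; the first 12 (by largest part) are:
17
15+1+1
13+3+1
13+1+1+1+1
11+5+1
11+3+3
11+3+1+1+1
11+1+1+1+1+1+1
9+7+1
9+5+3
9+5+1+1+1
9+3+3+1+1
…and 26 more, for 38 total.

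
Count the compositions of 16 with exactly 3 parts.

By stars and bars with positive parts, the count is C(15,2) = 105.

105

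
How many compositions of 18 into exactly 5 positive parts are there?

2380

A composition of 18 into 5 positive parts is chosen by placing 4 dividers among the 17 gaps between 18 units: C(17,4) = 2380.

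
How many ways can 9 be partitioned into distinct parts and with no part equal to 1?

The partitions of 9 that satisfy the conditions:
9
2+7
3+6
4+5
2+3+4
That's 5 in total.

5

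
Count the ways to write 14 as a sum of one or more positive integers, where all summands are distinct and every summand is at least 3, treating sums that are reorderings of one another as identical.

7

Enumerating:
14
11 + 3
10 + 4
9 + 5
8 + 6
7 + 4 + 3
6 + 5 + 3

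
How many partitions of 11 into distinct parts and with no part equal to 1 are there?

7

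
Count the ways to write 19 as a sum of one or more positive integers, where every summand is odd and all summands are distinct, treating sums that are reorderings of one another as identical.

The partitions of 19 that satisfy the conditions:
19
15 + 3 + 1
13 + 5 + 1
11 + 7 + 1
11 + 5 + 3
9 + 7 + 3
That's 6 in total.

6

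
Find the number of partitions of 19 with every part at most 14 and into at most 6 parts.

There are 223 such partitions.

223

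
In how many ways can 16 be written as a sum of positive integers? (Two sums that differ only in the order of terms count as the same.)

231

A full systematic count gives 231.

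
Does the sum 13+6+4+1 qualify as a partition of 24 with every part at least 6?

No

The parts sum to 24, and the condition 'every summand is at least 6' is violated.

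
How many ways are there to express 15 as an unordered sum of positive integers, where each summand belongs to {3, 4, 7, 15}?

Listing the qualifying partitions of 15:
15
4, 4, 7
3, 4, 4, 4
3, 3, 3, 3, 3

4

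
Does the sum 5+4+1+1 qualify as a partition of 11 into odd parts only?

No

The parts sum to 11, and the condition 'every summand is odd' is violated.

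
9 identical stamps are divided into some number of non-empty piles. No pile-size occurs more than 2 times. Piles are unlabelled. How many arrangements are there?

16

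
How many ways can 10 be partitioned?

A partial list (first 12 by largest part):
10
9 + 1
8 + 2
8 + 1 + 1
7 + 3
7 + 2 + 1
7 + 1 + 1 + 1
6 + 4
6 + 3 + 1
6 + 2 + 2
6 + 2 + 1 + 1
6 + 1 + 1 + 1 + 1
…and 30 more, for 42 total.

42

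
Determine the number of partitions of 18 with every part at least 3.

A partial list (first 12 by largest part):
18
15+3
14+4
13+5
12+6
12+3+3
11+7
11+4+3
10+8
10+5+3
10+4+4
9+9
…and 21 more, for 33 total.

33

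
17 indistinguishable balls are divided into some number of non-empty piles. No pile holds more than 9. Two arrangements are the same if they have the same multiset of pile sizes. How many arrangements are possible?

252

A full systematic count gives 252.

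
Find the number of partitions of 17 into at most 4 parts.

Systematic enumeration (by largest part, then next-largest, …) yields 72.

72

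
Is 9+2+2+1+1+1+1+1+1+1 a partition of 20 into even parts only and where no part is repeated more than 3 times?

No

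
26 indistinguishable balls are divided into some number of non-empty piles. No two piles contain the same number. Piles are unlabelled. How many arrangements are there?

Counting exhaustively, 165 partitions satisfy the conditions.

165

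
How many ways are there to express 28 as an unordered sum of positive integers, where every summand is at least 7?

Listing the qualifying partitions of 28:
28
21+7
20+8
19+9
18+10
17+11
16+12
15+13
14+14
14+7+7
13+8+7
12+9+7
12+8+8
11+10+7
11+9+8
10+10+8
10+9+9
7+7+7+7
Counting gives 18.

18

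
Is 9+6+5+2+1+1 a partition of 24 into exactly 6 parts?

Yes

The parts sum to 24, and the condition 'there are exactly 6 summands' holds.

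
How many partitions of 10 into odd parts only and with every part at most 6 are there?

7

Listing the qualifying partitions of 10:
5+5
1+1+3+5
1+1+1+1+1+5
1+3+3+3
1+1+1+1+3+3
1+1+1+1+1+1+1+3
1+1+1+1+1+1+1+1+1+1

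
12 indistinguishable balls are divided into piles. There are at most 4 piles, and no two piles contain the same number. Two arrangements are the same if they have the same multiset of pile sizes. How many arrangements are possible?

They are:
12
1 + 11
2 + 10
3 + 9
1 + 2 + 9
4 + 8
1 + 3 + 8
5 + 7
1 + 4 + 7
2 + 3 + 7
1 + 5 + 6
2 + 4 + 6
1 + 2 + 3 + 6
3 + 4 + 5
1 + 2 + 4 + 5

15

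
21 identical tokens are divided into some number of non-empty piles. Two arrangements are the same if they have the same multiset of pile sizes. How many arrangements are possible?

Enumerating by decreasing first part gives 792 partitions in all.

792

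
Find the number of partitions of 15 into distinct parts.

27

There are too many to list fully; the first 12 (by largest part) are:
15
14+1
13+2
12+3
12+2+1
11+4
11+3+1
10+5
10+4+1
10+3+2
9+6
9+5+1
…and 15 more, for 27 total.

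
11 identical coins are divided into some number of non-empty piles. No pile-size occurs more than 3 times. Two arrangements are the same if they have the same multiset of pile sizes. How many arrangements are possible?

38

There are too many to list fully; the first 12 (by largest part) are:
11
1+10
2+9
1+1+9
3+8
1+2+8
1+1+1+8
4+7
1+3+7
2+2+7
1+1+2+7
5+6
…and 26 more, for 38 total.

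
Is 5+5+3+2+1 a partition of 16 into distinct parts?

The parts sum to 16, and the condition 'all summands are distinct' is violated.

No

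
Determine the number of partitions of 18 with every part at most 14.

A full systematic count gives 378.

378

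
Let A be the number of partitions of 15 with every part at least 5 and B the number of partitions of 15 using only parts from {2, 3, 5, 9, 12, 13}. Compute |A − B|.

6

Partitions of 15 with every part at least 5: 5.
Partitions of 15 using only parts from {2, 3, 5, 9, 12, 13}: 11.
|5 − 11| = 6.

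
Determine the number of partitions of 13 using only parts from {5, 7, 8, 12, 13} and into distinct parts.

2

Enumerating:
13
8, 5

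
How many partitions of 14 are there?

Enumerating by decreasing first part gives 135 partitions in all.

135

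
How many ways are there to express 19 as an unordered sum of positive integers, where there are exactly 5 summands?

A partial list (first 12 by largest part):
1,1,1,1,15
1,1,1,2,14
1,1,1,3,13
1,1,2,2,13
1,1,1,4,12
1,1,2,3,12
1,2,2,2,12
1,1,1,5,11
1,1,2,4,11
1,1,3,3,11
1,2,2,3,11
2,2,2,2,11
…and 58 more, for 70 total.

70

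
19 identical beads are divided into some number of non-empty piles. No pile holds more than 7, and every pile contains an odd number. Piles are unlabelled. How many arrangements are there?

There are too many to list fully; the first 12 (by largest part) are:
7, 7, 5
7, 7, 3, 1, 1
7, 7, 1, 1, 1, 1, 1
7, 5, 5, 1, 1
7, 5, 3, 3, 1
7, 5, 3, 1, 1, 1, 1
7, 5, 1, 1, 1, 1, 1, 1, 1
7, 3, 3, 3, 3
7, 3, 3, 3, 1, 1, 1
7, 3, 3, 1, 1, 1, 1, 1, 1
7, 3, 1, 1, 1, 1, 1, 1, 1, 1, 1
7, 1, 1, 1, 1, 1, 1, 1, 1, 1, 1, 1, 1
…and 18 more, for 30 total.

30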